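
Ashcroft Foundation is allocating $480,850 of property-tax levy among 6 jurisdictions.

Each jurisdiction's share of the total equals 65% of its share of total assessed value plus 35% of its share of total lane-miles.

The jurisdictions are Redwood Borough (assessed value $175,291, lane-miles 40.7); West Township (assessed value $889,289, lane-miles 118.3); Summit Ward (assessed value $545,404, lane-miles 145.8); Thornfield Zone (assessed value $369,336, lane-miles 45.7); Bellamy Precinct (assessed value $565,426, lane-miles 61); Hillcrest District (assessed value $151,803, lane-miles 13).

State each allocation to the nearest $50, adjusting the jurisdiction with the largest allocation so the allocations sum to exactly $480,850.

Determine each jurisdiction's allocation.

Redwood Borough: $36,450 · West Township: $150,000 · Summit Ward: $121,000 · Thornfield Zone: $60,950 · Bellamy Precinct: $89,700 · Hillcrest District: $22,750

Totals — assessed value 2,696,549, lane-miles 424.5.
Blended shares (65% assessed value + 35% lane-miles): Redwood Borough 0.0758; West Township 0.3119; Summit Ward 0.2517; Thornfield Zone 0.1267; Bellamy Precinct 0.1866; Hillcrest District 0.0473.
Proportional shares: Redwood Borough 36,453.63; West Township 149,977.29; Summit Ward 121,020.82; Thornfield Zone 60,927.37; Bellamy Precinct 89,721.68; Hillcrest District 22,749.22.
At nearest $50: Redwood Borough $36,450; West Township $150,000; Summit Ward $121,000; Thornfield Zone $60,950; Bellamy Precinct $89,700; Hillcrest District $22,750. Sum = $480,850.
Sum already equals the total — no adjustment.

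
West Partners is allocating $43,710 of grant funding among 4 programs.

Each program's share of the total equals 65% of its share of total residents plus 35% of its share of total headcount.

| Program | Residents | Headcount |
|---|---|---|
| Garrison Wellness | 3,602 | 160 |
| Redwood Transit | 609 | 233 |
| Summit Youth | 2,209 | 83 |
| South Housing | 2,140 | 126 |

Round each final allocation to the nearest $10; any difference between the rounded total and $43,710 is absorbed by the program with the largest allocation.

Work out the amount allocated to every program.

Garrison Wellness: $16,030 · Redwood Transit: $7,940 · Summit Youth: $9,440 · South Housing: $10,300

Residents total 8,560; headcount total 602.
Composite weights (65% residents + 35% headcount): Garrison Wellness 0.3665; Redwood Transit 0.1817; Summit Youth 0.2160; South Housing 0.2358.
Proportional shares: Garrison Wellness 16,021.45; Redwood Transit 7,942.51; Summit Youth 9,441.15; South Housing 10,304.89.
After rounding ($10): Garrison Wellness $16,020; Redwood Transit $7,940; Summit Youth $9,440; South Housing $10,300. Sum = $43,700.
Difference $43,710 − $43,700 = +$10 applied to largest allocation (Garrison Wellness): Garrison Wellness becomes $16,030.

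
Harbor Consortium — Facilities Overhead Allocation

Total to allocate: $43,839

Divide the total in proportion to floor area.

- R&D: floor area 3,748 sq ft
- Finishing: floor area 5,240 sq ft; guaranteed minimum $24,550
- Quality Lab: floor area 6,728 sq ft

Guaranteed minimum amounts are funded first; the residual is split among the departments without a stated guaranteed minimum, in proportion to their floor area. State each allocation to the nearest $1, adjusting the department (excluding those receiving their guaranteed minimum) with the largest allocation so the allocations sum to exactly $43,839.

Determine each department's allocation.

Fund the minimums — Finishing $24,550. Balance $19,289.
Balance split over remaining floor area 10,476: R&D 6,901.03 → $6,901; Quality Lab 12,387.97 → $12,388.

R&D: $6,901 | Finishing: $24,550 | Quality Lab: $12,388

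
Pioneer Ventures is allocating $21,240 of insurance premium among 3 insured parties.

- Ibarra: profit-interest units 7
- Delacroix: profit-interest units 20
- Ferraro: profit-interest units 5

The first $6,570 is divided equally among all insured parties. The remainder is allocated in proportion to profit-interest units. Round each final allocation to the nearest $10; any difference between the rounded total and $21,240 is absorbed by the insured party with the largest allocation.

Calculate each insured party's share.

First tranche $6,570 split equally: $2,190 each.
Remainder $14,670 by profit-interest units (total 32): Ibarra 3,209.06 → $3,210; Delacroix 9,168.75 → $9,170; Ferraro 2,292.19 → $2,290.
Totals: Ibarra $2,190 + $3,210 = $5,400; Delacroix $2,190 + $9,170 = $11,360; Ferraro $2,190 + $2,290 = $4,480.

Ibarra: $5,400; Delacroix: $11,360; Ferraro: $4,480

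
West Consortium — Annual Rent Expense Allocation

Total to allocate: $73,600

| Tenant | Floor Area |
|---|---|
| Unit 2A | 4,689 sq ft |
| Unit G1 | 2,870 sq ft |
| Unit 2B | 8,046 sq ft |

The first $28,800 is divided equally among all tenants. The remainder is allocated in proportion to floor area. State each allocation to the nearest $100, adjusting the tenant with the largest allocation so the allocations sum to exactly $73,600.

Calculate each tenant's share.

Unit 2A: $23,100; Unit G1: $17,800; Unit 2B: $32,700

First tranche $28,800 split equally: $9,600 each.
Remainder $44,800 by floor area (total 15,605): Unit 2A 13,461.53 → $13,500; Unit G1 8,239.41 → $8,200; Unit 2B 23,099.06 → $23,100.
Totals: Unit 2A $9,600 + $13,500 = $23,100; Unit G1 $9,600 + $8,200 = $17,800; Unit 2B $9,600 + $23,100 = $32,700.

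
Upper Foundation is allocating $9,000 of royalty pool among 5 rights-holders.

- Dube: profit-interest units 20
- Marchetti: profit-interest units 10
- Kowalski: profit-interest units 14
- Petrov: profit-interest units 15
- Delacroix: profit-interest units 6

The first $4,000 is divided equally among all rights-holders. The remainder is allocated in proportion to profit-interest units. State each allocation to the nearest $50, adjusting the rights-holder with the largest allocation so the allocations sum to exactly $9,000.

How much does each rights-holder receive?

Dube: $2,350; Marchetti: $1,550; Kowalski: $1,900; Petrov: $1,950; Delacroix: $1,250

First tranche $4,000 split equally: $800 each.
Remainder $5,000 by profit-interest units (total 65): Dube 1,538.46 → $1,550; Marchetti 769.23 → $750; Kowalski 1,076.92 → $1,100; Petrov 1,153.85 → $1,150; Delacroix 461.54 → $450.
Totals: Dube $800 + $1,550 = $2,350; Marchetti $800 + $750 = $1,550; Kowalski $800 + $1,100 = $1,900; Petrov $800 + $1,150 = $1,950; Delacroix $800 + $450 = $1,250.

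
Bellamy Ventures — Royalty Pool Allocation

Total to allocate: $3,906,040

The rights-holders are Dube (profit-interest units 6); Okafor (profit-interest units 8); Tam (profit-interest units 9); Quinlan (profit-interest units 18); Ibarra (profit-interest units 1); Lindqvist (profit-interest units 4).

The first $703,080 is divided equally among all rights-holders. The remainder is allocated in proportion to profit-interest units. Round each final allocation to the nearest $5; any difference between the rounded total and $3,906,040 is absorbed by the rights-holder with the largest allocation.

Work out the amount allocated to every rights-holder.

Dube: $534,955 · Okafor: $674,215 · Tam: $743,845 · Quinlan: $1,370,515 · Ibarra: $186,810 · Lindqvist: $395,700

Equal tier: $703,080 ÷ 6 = $117,180 apiece.
Remainder $3,202,960 by profit-interest units (total 46): Dube 417,777.39 → $417,775; Okafor 557,036.52 → $557,035; Tam 626,666.09 → $626,665; Quinlan 1,253,332.17 → $1,253,330; Ibarra 69,629.57 → $69,630; Lindqvist 278,518.26 → $278,520.
Rounding difference +$5 on remainder applied to Quinlan.
Totals: Dube $117,180 + $417,775 = $534,955; Okafor $117,180 + $557,035 = $674,215; Tam $117,180 + $626,665 = $743,845; Quinlan $117,180 + $1,253,335 = $1,370,515; Ibarra $117,180 + $69,630 = $186,810; Lindqvist $117,180 + $278,520 = $395,700.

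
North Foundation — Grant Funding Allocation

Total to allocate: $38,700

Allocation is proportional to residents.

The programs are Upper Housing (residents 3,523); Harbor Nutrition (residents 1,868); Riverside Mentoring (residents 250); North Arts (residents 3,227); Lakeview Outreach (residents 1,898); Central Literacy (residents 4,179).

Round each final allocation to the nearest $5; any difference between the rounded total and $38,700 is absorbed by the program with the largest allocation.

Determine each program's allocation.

Total residents = 14,945.
Proportional shares: Upper Housing 3,523/14,945 × $38,700 = 9,122.79; Harbor Nutrition 1,868/14,945 × $38,700 = 4,837.18; Riverside Mentoring 250/14,945 × $38,700 = 647.37; North Arts 3,227/14,945 × $38,700 = 8,356.30; Lakeview Outreach 1,898/14,945 × $38,700 = 4,914.86; Central Literacy 4,179/14,945 × $38,700 = 10,821.50.
Rounded to nearest $5: Upper Housing $9,125; Harbor Nutrition $4,835; Riverside Mentoring $645; North Arts $8,355; Lakeview Outreach $4,915; Central Literacy $10,820. Sum = $38,695.
Difference $38,700 − $38,695 = +$5 applied to largest allocation (Central Literacy): Central Literacy becomes $10,825.

Upper Housing: $9,125; Harbor Nutrition: $4,835; Riverside Mentoring: $645; North Arts: $8,355; Lakeview Outreach: $4,915; Central Literacy: $10,825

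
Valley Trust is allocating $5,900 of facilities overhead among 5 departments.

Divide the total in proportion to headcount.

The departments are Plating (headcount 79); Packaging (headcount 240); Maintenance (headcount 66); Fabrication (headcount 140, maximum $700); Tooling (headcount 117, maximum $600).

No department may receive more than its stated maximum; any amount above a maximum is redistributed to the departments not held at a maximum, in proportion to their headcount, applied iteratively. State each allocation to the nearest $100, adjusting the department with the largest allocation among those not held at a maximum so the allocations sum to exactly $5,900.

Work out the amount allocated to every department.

Total headcount = 642.
Pro-rata shares before constraints: Plating 726.01; Packaging 2,205.61; Maintenance 606.54; Fabrication 1,286.60; Tooling 1,075.23.
Capped: Fabrication ($700), Tooling ($600); balance $4,600 reallocated over remaining headcount 385.
Redistributed shares: Plating 943.90 → $900; Packaging 2,867.53 → $2,900; Maintenance 788.57 → $800.

Plating: $900 · Packaging: $2,900 · Maintenance: $800 · Fabrication: $700 · Tooling: $600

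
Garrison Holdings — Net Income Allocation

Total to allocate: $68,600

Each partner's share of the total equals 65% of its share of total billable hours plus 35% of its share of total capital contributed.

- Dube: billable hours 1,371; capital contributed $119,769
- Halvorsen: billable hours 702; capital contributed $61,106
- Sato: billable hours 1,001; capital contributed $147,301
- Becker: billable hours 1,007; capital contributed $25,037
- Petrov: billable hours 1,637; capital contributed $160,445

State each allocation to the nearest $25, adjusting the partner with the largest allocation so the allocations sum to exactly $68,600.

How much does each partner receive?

Dube: $16,300; Halvorsen: $8,325; Sato: $14,700; Becker: $9,025; Petrov: $20,250

Totals — billable hours 5,718, capital contributed 513,658.
Blended shares (65% billable hours + 35% capital contributed): Dube 0.2375; Halvorsen 0.1214; Sato 0.2142; Becker 0.1315; Petrov 0.2954.
Unrounded shares: Dube 16,289.69; Halvorsen 8,330.61; Sato 14,691.29; Becker 9,023.08; Petrov 20,265.33.
Rounded to nearest $25: Dube $16,300; Halvorsen $8,325; Sato $14,700; Becker $9,025; Petrov $20,275. Sum = $68,625.
Difference $68,600 − $68,625 = −$25 applied to largest allocation (Petrov): Petrov becomes $20,250.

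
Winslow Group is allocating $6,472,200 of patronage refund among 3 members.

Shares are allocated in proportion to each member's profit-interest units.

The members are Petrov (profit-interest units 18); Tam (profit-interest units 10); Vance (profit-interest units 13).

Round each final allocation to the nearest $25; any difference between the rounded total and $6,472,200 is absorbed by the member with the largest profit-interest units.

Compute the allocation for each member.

Total profit-interest units = 18 + 10 + 13 = 41.
Unrounded shares: Petrov 2,841,453.66; Tam 1,578,585.37; Vance 2,052,160.98.
At nearest $25: Petrov $2,841,450; Tam $1,578,575; Vance $2,052,150. Sum = $6,472,175.
Difference $6,472,200 − $6,472,175 = +$25 applied to largest profit-interest units (Petrov): Petrov becomes $2,841,475.

Petrov: $2,841,475 | Tam: $1,578,575 | Vance: $2,052,150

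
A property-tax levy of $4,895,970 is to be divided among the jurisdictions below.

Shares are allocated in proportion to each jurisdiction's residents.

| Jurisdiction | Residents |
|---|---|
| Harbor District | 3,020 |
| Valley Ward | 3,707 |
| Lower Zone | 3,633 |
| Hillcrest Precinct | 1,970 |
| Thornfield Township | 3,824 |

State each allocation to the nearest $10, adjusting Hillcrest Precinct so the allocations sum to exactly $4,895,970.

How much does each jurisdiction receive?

Harbor District: $915,300 | Valley Ward: $1,123,520 | Lower Zone: $1,101,090 | Hillcrest Precinct: $597,080 | Thornfield Township: $1,158,980

Residents total: 16,154.
Unrounded shares: Harbor District 3,020/16,154 × $4,895,970 = 915,304.53; Valley Ward 3,707/16,154 × $4,895,970 = 1,123,521.16; Lower Zone 3,633/16,154 × $4,895,970 = 1,101,093.17; Hillcrest Precinct 1,970/16,154 × $4,895,970 = 597,069.51; Thornfield Township 3,824/16,154 × $4,895,970 = 1,158,981.63.
Rounded to nearest $10: Harbor District $915,300; Valley Ward $1,123,520; Lower Zone $1,101,090; Hillcrest Precinct $597,070; Thornfield Township $1,158,980. Sum = $4,895,960.
Difference $4,895,970 − $4,895,960 = +$10 applied to Hillcrest Precinct: Hillcrest Precinct becomes $597,080.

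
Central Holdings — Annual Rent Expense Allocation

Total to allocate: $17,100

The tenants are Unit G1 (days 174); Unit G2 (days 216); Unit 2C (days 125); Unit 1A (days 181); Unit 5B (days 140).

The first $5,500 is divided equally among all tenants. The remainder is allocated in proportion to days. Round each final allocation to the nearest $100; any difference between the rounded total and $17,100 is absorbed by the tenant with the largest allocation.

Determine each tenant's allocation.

Unit G1: $3,500 | Unit G2: $4,200 | Unit 2C: $2,800 | Unit 1A: $3,600 | Unit 5B: $3,000

$5,500 shared equally gives $1,100 per tenant.
Remainder $11,600 by days (total 836): Unit G1 2,414.35 → $2,400; Unit G2 2,997.13 → $3,000; Unit 2C 1,734.45 → $1,700; Unit 1A 2,511.48 → $2,500; Unit 5B 1,942.58 → $1,900.
Rounding difference +$100 on remainder applied to Unit G2.
Totals: Unit G1 $1,100 + $2,400 = $3,500; Unit G2 $1,100 + $3,100 = $4,200; Unit 2C $1,100 + $1,700 = $2,800; Unit 1A $1,100 + $2,500 = $3,600; Unit 5B $1,100 + $1,900 = $3,000.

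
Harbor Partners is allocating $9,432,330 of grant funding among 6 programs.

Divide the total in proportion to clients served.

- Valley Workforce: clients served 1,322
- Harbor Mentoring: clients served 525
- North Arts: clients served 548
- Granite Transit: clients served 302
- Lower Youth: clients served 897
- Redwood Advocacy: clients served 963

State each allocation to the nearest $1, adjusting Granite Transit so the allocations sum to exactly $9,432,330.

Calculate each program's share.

Valley Workforce: $2,736,349; Harbor Mentoring: $1,086,674; North Arts: $1,134,281; Granite Transit: $625,095; Lower Youth: $1,856,660; Redwood Advocacy: $1,993,271

Combined clients served = 4,557.
Raw shares: Valley Workforce 1,322/4,557 × $9,432,330 = 2,736,348.53; Harbor Mentoring 525/4,557 × $9,432,330 = 1,086,673.96; North Arts 548/4,557 × $9,432,330 = 1,134,280.63; Granite Transit 302/4,557 × $9,432,330 = 625,096.26; Lower Youth 897/4,557 × $9,432,330 = 1,856,660.09; Redwood Advocacy 963/4,557 × $9,432,330 = 1,993,270.53.
After rounding ($1): Valley Workforce $2,736,349; Harbor Mentoring $1,086,674; North Arts $1,134,281; Granite Transit $625,096; Lower Youth $1,856,660; Redwood Advocacy $1,993,271. Sum = $9,432,331.
Difference $9,432,330 − $9,432,331 = −$1 applied to Granite Transit: Granite Transit becomes $625,095.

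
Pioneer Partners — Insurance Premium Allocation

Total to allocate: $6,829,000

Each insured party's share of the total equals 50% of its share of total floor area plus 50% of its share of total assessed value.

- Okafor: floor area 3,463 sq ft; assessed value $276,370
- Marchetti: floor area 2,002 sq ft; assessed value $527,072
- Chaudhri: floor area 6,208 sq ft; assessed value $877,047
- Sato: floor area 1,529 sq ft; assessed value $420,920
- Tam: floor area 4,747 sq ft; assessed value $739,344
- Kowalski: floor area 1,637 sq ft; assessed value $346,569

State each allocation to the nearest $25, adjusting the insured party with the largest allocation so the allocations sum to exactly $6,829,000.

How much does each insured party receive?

Floor area total 19,586; assessed value total 3,187,322.
Composite weights (50% floor area + 50% assessed value): Okafor 0.1318; Marchetti 0.1338; Chaudhri 0.2961; Sato 0.1051; Tam 0.2372; Kowalski 0.0962.
Proportional shares: Okafor 899,786.04; Marchetti 913,655.41; Chaudhri 2,021,822.63; Sato 717,477.53; Tam 1,619,603.23; Kowalski 656,655.16.
At nearest $25: Okafor $899,775; Marchetti $913,650; Chaudhri $2,021,825; Sato $717,475; Tam $1,619,600; Kowalski $656,650. Sum = $6,828,975.
Difference $6,829,000 − $6,828,975 = +$25 applied to largest allocation (Chaudhri): Chaudhri becomes $2,021,850.

Okafor: $899,775; Marchetti: $913,650; Chaudhri: $2,021,850; Sato: $717,475; Tam: $1,619,600; Kowalski: $656,650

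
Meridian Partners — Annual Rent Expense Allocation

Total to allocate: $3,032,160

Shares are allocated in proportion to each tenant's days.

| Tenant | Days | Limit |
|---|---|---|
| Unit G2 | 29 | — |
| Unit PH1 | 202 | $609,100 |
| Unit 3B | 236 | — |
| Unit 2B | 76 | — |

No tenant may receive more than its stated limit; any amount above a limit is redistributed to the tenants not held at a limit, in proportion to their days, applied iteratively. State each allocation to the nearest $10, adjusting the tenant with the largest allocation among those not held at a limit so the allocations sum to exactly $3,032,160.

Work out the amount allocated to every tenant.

Total days = 543.
Pro-rata shares before constraints: Unit G2 161,938.56; Unit PH1 1,127,985.86; Unit 3B 1,317,844.86; Unit 2B 424,390.72.
Held at cap: Unit PH1 ($609,100); balance $2,423,060 reallocated over remaining days 341.
Remaining shares: Unit G2 206,066.69 → $206,070; Unit 3B 1,676,956.48 → $1,676,960; Unit 2B 540,036.83 → $540,040.
Rounding difference −$10 applied to Unit 3B → $1,676,950.

Unit G2: $206,070; Unit PH1: $609,100; Unit 3B: $1,676,950; Unit 2B: $540,040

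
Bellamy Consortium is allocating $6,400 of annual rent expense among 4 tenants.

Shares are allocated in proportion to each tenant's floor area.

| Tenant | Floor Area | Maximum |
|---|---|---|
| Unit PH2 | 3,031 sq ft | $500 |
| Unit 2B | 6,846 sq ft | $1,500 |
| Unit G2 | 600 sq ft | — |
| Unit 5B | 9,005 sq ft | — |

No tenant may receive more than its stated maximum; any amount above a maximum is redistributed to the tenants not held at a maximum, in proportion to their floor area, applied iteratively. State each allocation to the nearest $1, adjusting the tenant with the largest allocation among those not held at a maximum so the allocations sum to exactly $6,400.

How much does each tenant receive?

Combined floor area = 19,482.
Pro-rata shares before constraints: Unit PH2 995.71; Unit 2B 2,248.97; Unit G2 197.11; Unit 5B 2,958.22.
Held at cap: Unit PH2 ($500), Unit 2B ($1,500); balance $4,400 reallocated over remaining floor area 9,605.
Shares after redistribution: Unit G2 274.86 → $275; Unit 5B 4,125.14 → $4,125.

Unit PH2: $500 · Unit 2B: $1,500 · Unit G2: $275 · Unit 5B: $4,125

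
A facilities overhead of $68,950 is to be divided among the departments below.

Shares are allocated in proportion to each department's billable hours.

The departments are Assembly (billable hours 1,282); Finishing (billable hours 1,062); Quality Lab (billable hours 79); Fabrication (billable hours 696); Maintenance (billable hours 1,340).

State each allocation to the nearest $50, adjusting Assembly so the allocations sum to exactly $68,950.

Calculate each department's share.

Assembly: $19,900 · Finishing: $16,400 · Quality Lab: $1,200 · Fabrication: $10,750 · Maintenance: $20,700

Billable hours total: 4,459.
Proportional shares: Assembly 1,282/4,459 × $68,950 = 19,823.70; Finishing 1,062/4,459 × $68,950 = 16,421.82; Quality Lab 79/4,459 × $68,950 = 1,221.59; Fabrication 696/4,459 × $68,950 = 10,762.32; Maintenance 1,340/4,459 × $68,950 = 20,720.57.
After rounding ($50): Assembly $19,800; Finishing $16,400; Quality Lab $1,200; Fabrication $10,750; Maintenance $20,700. Sum = $68,850.
Difference $68,950 − $68,850 = +$100 applied to Assembly: Assembly becomes $19,900.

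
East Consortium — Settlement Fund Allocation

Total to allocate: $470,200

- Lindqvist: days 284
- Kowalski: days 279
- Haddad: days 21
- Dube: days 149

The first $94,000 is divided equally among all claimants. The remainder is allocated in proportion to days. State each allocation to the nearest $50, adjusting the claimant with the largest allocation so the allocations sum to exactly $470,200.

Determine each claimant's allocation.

Lindqvist: $169,250; Kowalski: $166,700; Haddad: $34,300; Dube: $99,950

Equal tier: $94,000 ÷ 4 = $23,500 apiece.
Remainder $376,200 by days (total 733): Lindqvist 145,758.25 → $145,750; Kowalski 143,192.09 → $143,200; Haddad 10,777.90 → $10,800; Dube 76,471.76 → $76,450.
Totals: Lindqvist $23,500 + $145,750 = $169,250; Kowalski $23,500 + $143,200 = $166,700; Haddad $23,500 + $10,800 = $34,300; Dube $23,500 + $76,450 = $99,950.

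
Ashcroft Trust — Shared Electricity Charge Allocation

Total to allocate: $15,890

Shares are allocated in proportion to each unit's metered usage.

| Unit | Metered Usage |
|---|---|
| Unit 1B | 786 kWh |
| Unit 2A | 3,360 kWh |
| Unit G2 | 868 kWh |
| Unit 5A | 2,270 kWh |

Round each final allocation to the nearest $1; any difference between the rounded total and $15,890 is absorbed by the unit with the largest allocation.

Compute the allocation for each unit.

Unit 1B: $1,715 · Unit 2A: $7,329 · Unit G2: $1,894 · Unit 5A: $4,952

Combined metered usage = 7,284.
Pro-rata amounts: Unit 1B 786/7,284 × $15,890 = 1,714.65; Unit 2A 3,360/7,284 × $15,890 = 7,329.82; Unit G2 868/7,284 × $15,890 = 1,893.54; Unit 5A 2,270/7,284 × $15,890 = 4,951.99.
At nearest $1: Unit 1B $1,715; Unit 2A $7,330; Unit G2 $1,894; Unit 5A $4,952. Sum = $15,891.
Difference $15,890 − $15,891 = −$1 applied to largest allocation (Unit 2A): Unit 2A becomes $7,329.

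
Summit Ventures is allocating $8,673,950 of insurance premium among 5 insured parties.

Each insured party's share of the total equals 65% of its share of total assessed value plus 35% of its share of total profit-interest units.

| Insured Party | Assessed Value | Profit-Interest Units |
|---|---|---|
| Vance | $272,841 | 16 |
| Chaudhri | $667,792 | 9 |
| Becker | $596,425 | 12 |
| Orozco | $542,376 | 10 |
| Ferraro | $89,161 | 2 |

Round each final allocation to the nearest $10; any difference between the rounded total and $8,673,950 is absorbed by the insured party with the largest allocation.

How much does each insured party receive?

Assessed value total 2,168,595; profit-interest units total 49.
Combined weights (65% assessed value + 35% profit-interest units): Vance 0.1961; Chaudhri 0.2644; Becker 0.2645; Orozco 0.2340; Ferraro 0.0410.
Pro-rata amounts: Vance 1,700,660.01; Chaudhri 2,293,784.20; Becker 2,294,109.56; Orozco 2,029,675.55; Ferraro 355,720.68.
At nearest $10: Vance $1,700,660; Chaudhri $2,293,780; Becker $2,294,110; Orozco $2,029,680; Ferraro $355,720. Sum = $8,673,950.
No rounding difference to absorb.

Vance: $1,700,660 · Chaudhri: $2,293,780 · Becker: $2,294,110 · Orozco: $2,029,680 · Ferraro: $355,720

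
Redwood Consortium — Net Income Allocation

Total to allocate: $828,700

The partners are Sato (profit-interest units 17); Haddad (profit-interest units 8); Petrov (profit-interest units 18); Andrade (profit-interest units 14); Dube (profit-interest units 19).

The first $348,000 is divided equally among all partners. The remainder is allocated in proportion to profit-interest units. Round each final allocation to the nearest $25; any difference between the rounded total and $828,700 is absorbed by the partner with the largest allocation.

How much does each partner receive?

First tranche $348,000 split equally: $69,600 each.
Remainder $480,700 by profit-interest units (total 76): Sato 107,525.00 → $107,525; Haddad 50,600.00 → $50,600; Petrov 113,850.00 → $113,850; Andrade 88,550.00 → $88,550; Dube 120,175.00 → $120,175.
Totals: Sato $69,600 + $107,525 = $177,125; Haddad $69,600 + $50,600 = $120,200; Petrov $69,600 + $113,850 = $183,450; Andrade $69,600 + $88,550 = $158,150; Dube $69,600 + $120,175 = $189,775.

Sato: $177,125; Haddad: $120,200; Petrov: $183,450; Andrade: $158,150; Dube: $189,775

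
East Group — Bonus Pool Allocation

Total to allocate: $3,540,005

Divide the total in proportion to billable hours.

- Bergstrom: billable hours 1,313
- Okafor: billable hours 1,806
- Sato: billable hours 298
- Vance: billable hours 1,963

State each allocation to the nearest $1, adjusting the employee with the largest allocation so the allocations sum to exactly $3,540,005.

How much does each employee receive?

Bergstrom: $863,945 | Okafor: $1,188,336 | Sato: $196,082 | Vance: $1,291,642

Total billable hours = 5,380.
Raw shares: Bergstrom 1,313/5,380 × $3,540,005 = 863,945.46; Okafor 1,806/5,380 × $3,540,005 = 1,188,336.25; Sato 298/5,380 × $3,540,005 = 196,082.06; Vance 1,963/5,380 × $3,540,005 = 1,291,641.23.
At nearest $1: Bergstrom $863,945; Okafor $1,188,336; Sato $196,082; Vance $1,291,641. Sum = $3,540,004.
Difference $3,540,005 − $3,540,004 = +$1 applied to largest allocation (Vance): Vance becomes $1,291,642.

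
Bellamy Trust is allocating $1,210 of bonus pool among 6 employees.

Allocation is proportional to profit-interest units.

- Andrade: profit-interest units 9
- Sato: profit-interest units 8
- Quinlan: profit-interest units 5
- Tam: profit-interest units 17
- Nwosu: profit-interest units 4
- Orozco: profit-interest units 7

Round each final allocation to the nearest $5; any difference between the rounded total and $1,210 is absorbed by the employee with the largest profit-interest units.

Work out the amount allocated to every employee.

Andrade: $220 · Sato: $195 · Quinlan: $120 · Tam: $410 · Nwosu: $95 · Orozco: $170

Profit-interest units total: 9 + 8 + 5 + 17 + 4 + 7 = 50.
Pro-rata amounts: Andrade 217.80; Sato 193.60; Quinlan 121.00; Tam 411.40; Nwosu 96.80; Orozco 169.40.
At nearest $5: Andrade $220; Sato $195; Quinlan $120; Tam $410; Nwosu $95; Orozco $170. Sum = $1,210.
Sum already equals the total — no adjustment.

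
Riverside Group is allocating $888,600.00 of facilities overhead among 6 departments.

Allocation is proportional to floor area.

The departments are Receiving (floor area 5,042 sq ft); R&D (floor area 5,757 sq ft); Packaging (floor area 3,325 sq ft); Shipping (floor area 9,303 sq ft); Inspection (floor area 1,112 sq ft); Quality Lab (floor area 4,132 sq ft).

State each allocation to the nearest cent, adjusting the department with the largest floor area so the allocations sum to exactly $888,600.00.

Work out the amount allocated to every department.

Receiving: $156,266.65 | R&D: $178,426.64 | Packaging: $103,051.69 | Shipping: $288,327.79 | Inspection: $34,464.20 | Quality Lab: $128,063.03

Floor area total: 5,042 + 5,757 + 3,325 + 9,303 + 1,112 + 4,132 = 28,671.
Raw shares: Receiving 156,266.6527; R&D 178,426.6402; Packaging 103,051.6899; Shipping 288,327.7807; Inspection 34,464.2042; Quality Lab 128,063.0323.
After rounding (cent): Receiving $156,266.65; R&D $178,426.64; Packaging $103,051.69; Shipping $288,327.78; Inspection $34,464.20; Quality Lab $128,063.03. Sum = $888,599.99.
Difference $888,600.00 − $888,599.99 = +$0.01 applied to largest floor area (Shipping): Shipping becomes $288,327.79.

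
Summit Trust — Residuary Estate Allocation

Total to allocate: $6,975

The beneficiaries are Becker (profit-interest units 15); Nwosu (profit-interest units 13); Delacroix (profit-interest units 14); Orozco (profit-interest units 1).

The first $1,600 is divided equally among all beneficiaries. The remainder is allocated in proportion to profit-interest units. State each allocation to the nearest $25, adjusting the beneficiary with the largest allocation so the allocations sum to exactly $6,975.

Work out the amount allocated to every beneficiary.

Equal tier: $1,600 ÷ 4 = $400 apiece.
Remainder $5,375 by profit-interest units (total 43): Becker 1,875.00 → $1,875; Nwosu 1,625.00 → $1,625; Delacroix 1,750.00 → $1,750; Orozco 125.00 → $125.
Totals: Becker $400 + $1,875 = $2,275; Nwosu $400 + $1,625 = $2,025; Delacroix $400 + $1,750 = $2,150; Orozco $400 + $125 = $525.

Becker: $2,275; Nwosu: $2,025; Delacroix: $2,150; Orozco: $525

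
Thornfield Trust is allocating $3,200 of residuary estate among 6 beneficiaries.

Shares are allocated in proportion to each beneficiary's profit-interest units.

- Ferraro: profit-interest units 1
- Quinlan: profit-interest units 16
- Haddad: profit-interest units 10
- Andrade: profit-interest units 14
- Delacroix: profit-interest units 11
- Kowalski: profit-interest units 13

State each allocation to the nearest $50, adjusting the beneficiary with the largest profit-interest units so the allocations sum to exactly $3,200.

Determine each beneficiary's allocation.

Sum of profit-interest units: 1 + 16 + 10 + 14 + 11 + 13 = 65.
Unrounded shares: Ferraro 49.23; Quinlan 787.69; Haddad 492.31; Andrade 689.23; Delacroix 541.54; Kowalski 640.00.
After rounding ($50): Ferraro $50; Quinlan $800; Haddad $500; Andrade $700; Delacroix $550; Kowalski $650. Sum = $3,250.
Difference $3,200 − $3,250 = −$50 applied to largest profit-interest units (Quinlan): Quinlan becomes $750.

Ferraro: $50; Quinlan: $750; Haddad: $500; Andrade: $700; Delacroix: $550; Kowalski: $650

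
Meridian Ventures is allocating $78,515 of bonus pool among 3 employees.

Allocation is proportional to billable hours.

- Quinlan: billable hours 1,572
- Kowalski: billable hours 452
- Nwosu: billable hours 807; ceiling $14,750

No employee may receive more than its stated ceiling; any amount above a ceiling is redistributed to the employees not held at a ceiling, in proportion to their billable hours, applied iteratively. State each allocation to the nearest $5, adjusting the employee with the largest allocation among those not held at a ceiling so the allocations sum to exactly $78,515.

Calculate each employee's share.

Quinlan: $49,525 · Kowalski: $14,240 · Nwosu: $14,750

Total billable hours = 2,831.
Unconstrained shares: Quinlan 43,597.87; Kowalski 12,535.78; Nwosu 22,381.35.
Cap binds for Nwosu ($14,750); remaining pool $63,765 reallocated over remaining billable hours 2,024.
Shares after redistribution: Quinlan 49,524.99 → $49,525; Kowalski 14,240.01 → $14,240.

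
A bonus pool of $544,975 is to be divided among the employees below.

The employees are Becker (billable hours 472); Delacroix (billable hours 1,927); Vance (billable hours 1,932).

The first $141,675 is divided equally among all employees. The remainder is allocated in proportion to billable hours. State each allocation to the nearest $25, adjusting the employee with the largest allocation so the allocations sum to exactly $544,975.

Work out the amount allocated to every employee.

Equal tier: $141,675 ÷ 3 = $47,225 apiece.
Remainder $403,300 by billable hours (total 4,331): Becker 43,952.34 → $43,950; Delacroix 179,441.03 → $179,450; Vance 179,906.63 → $179,900.
Totals: Becker $47,225 + $43,950 = $91,175; Delacroix $47,225 + $179,450 = $226,675; Vance $47,225 + $179,900 = $227,125.

Becker: $91,175 | Delacroix: $226,675 | Vance: $227,125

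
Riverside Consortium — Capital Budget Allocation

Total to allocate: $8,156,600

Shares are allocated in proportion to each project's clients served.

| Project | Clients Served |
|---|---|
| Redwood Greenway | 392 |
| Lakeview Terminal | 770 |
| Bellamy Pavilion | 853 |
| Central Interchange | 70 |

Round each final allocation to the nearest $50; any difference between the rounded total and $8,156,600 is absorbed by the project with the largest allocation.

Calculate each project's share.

Redwood Greenway: $1,533,500 · Lakeview Terminal: $3,012,250 · Bellamy Pavilion: $3,337,000 · Central Interchange: $273,850

Sum of clients served: 2,085.
Proportional shares: Redwood Greenway 392/2,085 × $8,156,600 = 1,533,519.04; Lakeview Terminal 770/2,085 × $8,156,600 = 3,012,269.54; Bellamy Pavilion 853/2,085 × $8,156,600 = 3,336,968.73; Central Interchange 70/2,085 × $8,156,600 = 273,842.69.
Rounded to nearest $50: Redwood Greenway $1,533,500; Lakeview Terminal $3,012,250; Bellamy Pavilion $3,336,950; Central Interchange $273,850. Sum = $8,156,550.
Difference $8,156,600 − $8,156,550 = +$50 applied to largest allocation (Bellamy Pavilion): Bellamy Pavilion becomes $3,337,000.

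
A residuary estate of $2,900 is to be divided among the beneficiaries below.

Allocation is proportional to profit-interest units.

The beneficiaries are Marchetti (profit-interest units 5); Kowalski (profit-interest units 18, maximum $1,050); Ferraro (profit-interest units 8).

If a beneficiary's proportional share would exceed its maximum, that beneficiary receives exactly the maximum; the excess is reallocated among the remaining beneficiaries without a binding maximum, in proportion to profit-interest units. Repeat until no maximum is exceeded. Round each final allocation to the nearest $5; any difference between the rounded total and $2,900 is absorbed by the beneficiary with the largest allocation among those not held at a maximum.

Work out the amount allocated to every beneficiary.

Profit-interest units total: 31.
Unconstrained shares: Marchetti 467.74; Kowalski 1,683.87; Ferraro 748.39.
Cap binds for Kowalski ($1,050); remaining pool $1,850 reallocated over remaining profit-interest units 13.
Redistributed shares: Marchetti 711.54 → $710; Ferraro 1,138.46 → $1,140.

Marchetti: $710 | Kowalski: $1,050 | Ferraro: $1,140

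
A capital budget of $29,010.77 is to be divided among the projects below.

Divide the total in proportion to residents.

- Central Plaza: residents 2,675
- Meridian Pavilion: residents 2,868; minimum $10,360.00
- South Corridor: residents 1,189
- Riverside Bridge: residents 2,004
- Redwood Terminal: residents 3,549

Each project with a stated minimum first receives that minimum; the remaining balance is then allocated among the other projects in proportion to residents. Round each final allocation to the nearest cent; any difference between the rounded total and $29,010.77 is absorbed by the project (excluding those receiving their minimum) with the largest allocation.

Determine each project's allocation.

Central Plaza: $5,297.95 · Meridian Pavilion: $10,360.00 · South Corridor: $2,354.87 · Riverside Bridge: $3,969.01 · Redwood Terminal: $7,028.94

Fund the minimums — Meridian Pavilion $10,360.00. Balance $18,650.77.
Balance split over remaining residents 9,417: Central Plaza 5,297.9516 → $5,297.95; South Corridor 2,354.8652 → $2,354.87; Riverside Bridge 3,969.0074 → $3,969.01; Redwood Terminal 7,028.9458 → $7,028.95.
Rounding difference −$0.01 applied to Redwood Terminal → $7,028.94.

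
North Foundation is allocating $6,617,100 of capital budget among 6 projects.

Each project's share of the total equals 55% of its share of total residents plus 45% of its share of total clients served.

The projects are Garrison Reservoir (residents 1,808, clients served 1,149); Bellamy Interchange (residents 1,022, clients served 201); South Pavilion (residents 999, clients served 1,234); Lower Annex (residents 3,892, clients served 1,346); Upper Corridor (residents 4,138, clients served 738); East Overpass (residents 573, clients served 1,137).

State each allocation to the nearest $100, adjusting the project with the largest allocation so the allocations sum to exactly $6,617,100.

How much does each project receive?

Garrison Reservoir: $1,118,700 | Bellamy Interchange: $402,300 | South Pavilion: $925,400 | Lower Annex: $1,829,800 | Upper Corridor: $1,589,900 | East Overpass: $751,000

Residents total 12,432; clients served total 5,805.
Blended shares (55% residents + 45% clients served): Garrison Reservoir 0.1691; Bellamy Interchange 0.0608; South Pavilion 0.1399; Lower Annex 0.2765; Upper Corridor 0.2403; East Overpass 0.1135.
Pro-rata amounts: Garrison Reservoir 1,118,666.40; Bellamy Interchange 402,288.97; South Pavilion 925,436.79; Lower Annex 1,829,798.67; Upper Corridor 1,589,938.20; East Overpass 750,970.96.
After rounding ($100): Garrison Reservoir $1,118,700; Bellamy Interchange $402,300; South Pavilion $925,400; Lower Annex $1,829,800; Upper Corridor $1,589,900; East Overpass $751,000. Sum = $6,617,100.
Sum already equals the total — no adjustment.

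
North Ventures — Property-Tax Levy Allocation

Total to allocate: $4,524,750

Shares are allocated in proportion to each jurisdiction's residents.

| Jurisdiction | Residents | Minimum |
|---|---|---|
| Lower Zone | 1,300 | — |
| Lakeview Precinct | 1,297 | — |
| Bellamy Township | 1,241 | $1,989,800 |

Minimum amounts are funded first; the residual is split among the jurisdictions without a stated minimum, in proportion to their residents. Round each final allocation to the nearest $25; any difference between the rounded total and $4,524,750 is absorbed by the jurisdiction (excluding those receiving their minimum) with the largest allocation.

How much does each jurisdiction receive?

Minimums first: Bellamy Township $1,989,800. Balance $2,534,950.
Balance split over remaining residents 2,597: Lower Zone 1,268,939.16 → $1,268,950; Lakeview Precinct 1,266,010.84 → $1,266,000.

Lower Zone: $1,268,950; Lakeview Precinct: $1,266,000; Bellamy Township: $1,989,800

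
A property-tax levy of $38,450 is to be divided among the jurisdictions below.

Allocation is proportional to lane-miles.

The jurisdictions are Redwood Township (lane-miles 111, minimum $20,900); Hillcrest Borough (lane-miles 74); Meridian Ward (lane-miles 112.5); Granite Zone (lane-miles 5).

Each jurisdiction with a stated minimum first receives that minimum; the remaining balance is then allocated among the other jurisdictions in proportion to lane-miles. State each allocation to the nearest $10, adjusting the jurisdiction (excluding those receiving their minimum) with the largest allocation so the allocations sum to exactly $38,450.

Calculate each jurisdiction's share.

Redwood Township: $20,900 · Hillcrest Borough: $6,780 · Meridian Ward: $10,310 · Granite Zone: $460

Guaranteed amounts: Redwood Township $20,900. Balance $17,550.
Balance split over remaining lane-miles 191.5: Hillcrest Borough 6,781.72 → $6,780; Meridian Ward 10,310.05 → $10,310; Granite Zone 458.22 → $460.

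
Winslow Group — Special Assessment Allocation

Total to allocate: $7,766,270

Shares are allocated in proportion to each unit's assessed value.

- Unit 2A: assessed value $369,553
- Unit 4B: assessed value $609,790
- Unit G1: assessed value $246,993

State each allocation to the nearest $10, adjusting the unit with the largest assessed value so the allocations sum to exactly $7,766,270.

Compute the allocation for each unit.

Unit 2A: $2,340,340 · Unit 4B: $3,861,750 · Unit G1: $1,564,180

Total assessed value = 1,226,336.
Unrounded shares: Unit 2A 369,553/1,226,336 × $7,766,270 = 2,340,344.23; Unit 4B 609,790/1,226,336 × $7,766,270 = 3,861,742.45; Unit G1 246,993/1,226,336 × $7,766,270 = 1,564,183.33.
Rounded to nearest $10: Unit 2A $2,340,340; Unit 4B $3,861,740; Unit G1 $1,564,180. Sum = $7,766,260.
Difference $7,766,270 − $7,766,260 = +$10 applied to largest assessed value (Unit 4B): Unit 4B becomes $3,861,750.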